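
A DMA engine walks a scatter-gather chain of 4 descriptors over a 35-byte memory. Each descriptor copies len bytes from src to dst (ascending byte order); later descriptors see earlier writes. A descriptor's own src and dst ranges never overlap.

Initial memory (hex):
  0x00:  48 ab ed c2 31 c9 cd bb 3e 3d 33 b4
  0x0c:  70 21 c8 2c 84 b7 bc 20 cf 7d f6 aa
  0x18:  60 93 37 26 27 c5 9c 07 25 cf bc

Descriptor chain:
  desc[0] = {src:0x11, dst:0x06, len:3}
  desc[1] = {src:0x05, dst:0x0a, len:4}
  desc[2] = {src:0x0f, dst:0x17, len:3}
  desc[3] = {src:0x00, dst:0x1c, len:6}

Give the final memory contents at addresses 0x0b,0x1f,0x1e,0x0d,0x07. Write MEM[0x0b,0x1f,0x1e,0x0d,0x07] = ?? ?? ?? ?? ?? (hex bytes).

  after D0: wrote 3B at 0x06 = b7bc20
  after D1: wrote 4B at 0x0a = c9b7bc20
  after D2: wrote 3B at 0x17 = 2c84b7
  after D3: wrote 6B at 0x1c = 48abedc231c9
query mem[0x0b]=0xb7, mem[0x1f]=0xc2, mem[0x1e]=0xed, mem[0x0d]=0x20, mem[0x07]=0xbc

MEM[0x0b,0x1f,0x1e,0x0d,0x07] = b7 c2 ed 20 bc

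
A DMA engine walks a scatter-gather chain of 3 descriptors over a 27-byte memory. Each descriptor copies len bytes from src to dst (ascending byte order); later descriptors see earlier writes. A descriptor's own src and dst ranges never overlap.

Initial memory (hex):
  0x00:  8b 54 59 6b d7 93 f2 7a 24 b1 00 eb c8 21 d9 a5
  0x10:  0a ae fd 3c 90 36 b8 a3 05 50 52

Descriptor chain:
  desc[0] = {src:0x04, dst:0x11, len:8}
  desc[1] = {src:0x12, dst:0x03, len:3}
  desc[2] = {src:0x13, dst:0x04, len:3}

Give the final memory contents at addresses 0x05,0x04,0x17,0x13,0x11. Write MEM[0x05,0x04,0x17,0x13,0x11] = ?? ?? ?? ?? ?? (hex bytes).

MEM[0x05,0x04,0x17,0x13,0x11] = 7a f2 00 f2 d7

D0: mem[0x11..0x18] <- [d7 93 f2 7a 24 b1 00 eb]
D1: mem[0x03..0x05] <- [93 f2 7a]
D2: mem[0x04..0x06] <- [f2 7a 24]
query mem[0x05]=0x7a, mem[0x04]=0xf2, mem[0x17]=0x00, mem[0x13]=0xf2, mem[0x11]=0xd7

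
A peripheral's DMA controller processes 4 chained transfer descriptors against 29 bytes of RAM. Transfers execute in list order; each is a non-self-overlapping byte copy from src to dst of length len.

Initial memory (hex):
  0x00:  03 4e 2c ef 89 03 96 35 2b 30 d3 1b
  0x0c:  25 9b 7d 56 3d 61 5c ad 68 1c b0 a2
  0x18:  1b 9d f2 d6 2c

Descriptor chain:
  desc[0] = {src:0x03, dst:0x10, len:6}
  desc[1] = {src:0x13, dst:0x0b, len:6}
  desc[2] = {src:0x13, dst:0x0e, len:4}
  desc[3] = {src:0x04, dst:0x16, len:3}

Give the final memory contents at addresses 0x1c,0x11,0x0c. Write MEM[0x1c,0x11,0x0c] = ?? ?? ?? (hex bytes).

#0 dst[0x10+6] := {0xef,0x89,0x03,0x96,0x35,0x2b}
#1 dst[0x0b+6] := {0x96,0x35,0x2b,0xb0,0xa2,0x1b}
#2 dst[0x0e+4] := {0x96,0x35,0x2b,0xb0}
#3 dst[0x16+3] := {0x89,0x03,0x96}
query mem[0x1c]=0x2c, mem[0x11]=0xb0, mem[0x0c]=0x35

MEM[0x1c,0x11,0x0c] = 2c b0 35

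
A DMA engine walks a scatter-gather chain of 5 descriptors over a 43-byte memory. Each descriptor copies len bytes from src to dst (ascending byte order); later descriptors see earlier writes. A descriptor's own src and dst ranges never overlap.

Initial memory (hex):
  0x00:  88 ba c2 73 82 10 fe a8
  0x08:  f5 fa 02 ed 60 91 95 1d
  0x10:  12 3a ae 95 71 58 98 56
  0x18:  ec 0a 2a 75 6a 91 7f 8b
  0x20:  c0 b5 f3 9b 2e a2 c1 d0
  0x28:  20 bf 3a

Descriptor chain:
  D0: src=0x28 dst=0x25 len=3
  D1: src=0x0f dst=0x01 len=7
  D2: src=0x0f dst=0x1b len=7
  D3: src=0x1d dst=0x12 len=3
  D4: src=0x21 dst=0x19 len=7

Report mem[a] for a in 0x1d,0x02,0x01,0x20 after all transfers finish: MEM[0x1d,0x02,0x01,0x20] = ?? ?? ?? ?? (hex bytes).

MEM[0x1d,0x02,0x01,0x20] = 20 12 1d 71

[0] 0x28->0x25 len=3 : 20 bf 3a
[1] 0x0f->0x01 len=7 : 1d 12 3a ae 95 71 58
[2] 0x0f->0x1b len=7 : 1d 12 3a ae 95 71 58
[3] 0x1d->0x12 len=3 : 3a ae 95
[4] 0x21->0x19 len=7 : 58 f3 9b 2e 20 bf 3a
query mem[0x1d]=0x20, mem[0x02]=0x12, mem[0x01]=0x1d, mem[0x20]=0x71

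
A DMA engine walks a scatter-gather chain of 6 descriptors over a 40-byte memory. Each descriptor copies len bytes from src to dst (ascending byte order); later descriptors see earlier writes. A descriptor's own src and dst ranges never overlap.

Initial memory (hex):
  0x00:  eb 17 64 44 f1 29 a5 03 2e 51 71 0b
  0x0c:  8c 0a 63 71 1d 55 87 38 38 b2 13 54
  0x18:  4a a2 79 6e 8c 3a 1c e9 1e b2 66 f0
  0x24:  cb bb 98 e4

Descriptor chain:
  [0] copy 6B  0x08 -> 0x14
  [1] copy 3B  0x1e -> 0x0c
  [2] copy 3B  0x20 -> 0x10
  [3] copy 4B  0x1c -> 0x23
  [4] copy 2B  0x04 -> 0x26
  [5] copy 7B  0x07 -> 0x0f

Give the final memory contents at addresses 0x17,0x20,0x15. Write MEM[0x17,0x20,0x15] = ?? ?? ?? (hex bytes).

#0 dst[0x14+6] := {0x2e,0x51,0x71,0x0b,0x8c,0x0a}
#1 dst[0x0c+3] := {0x1c,0xe9,0x1e}
#2 dst[0x10+3] := {0x1e,0xb2,0x66}
#3 dst[0x23+4] := {0x8c,0x3a,0x1c,0xe9}
#4 dst[0x26+2] := {0xf1,0x29}
#5 dst[0x0f+7] := {0x03,0x2e,0x51,0x71,0x0b,0x1c,0xe9}
query mem[0x17]=0x0b, mem[0x20]=0x1e, mem[0x15]=0xe9

MEM[0x17,0x20,0x15] = 0b 1e e9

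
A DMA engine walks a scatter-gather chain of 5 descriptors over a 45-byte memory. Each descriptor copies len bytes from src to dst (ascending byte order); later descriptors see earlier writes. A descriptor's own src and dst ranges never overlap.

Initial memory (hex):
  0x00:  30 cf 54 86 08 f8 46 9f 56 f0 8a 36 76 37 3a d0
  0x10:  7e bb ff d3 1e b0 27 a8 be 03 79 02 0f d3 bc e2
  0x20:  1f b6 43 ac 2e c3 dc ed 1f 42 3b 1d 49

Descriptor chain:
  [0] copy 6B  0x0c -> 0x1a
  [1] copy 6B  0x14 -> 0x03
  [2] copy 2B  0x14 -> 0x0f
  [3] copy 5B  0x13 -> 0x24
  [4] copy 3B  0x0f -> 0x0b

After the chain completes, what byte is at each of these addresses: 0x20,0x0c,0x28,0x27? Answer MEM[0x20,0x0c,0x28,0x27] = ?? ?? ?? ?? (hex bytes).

  after D0: wrote 6B at 0x1a = 76373ad07ebb
  after D1: wrote 6B at 0x03 = 1eb027a8be03
  after D2: wrote 2B at 0x0f = 1eb0
  after D3: wrote 5B at 0x24 = d31eb027a8
  after D4: wrote 3B at 0x0b = 1eb0bb
query mem[0x20]=0x1f, mem[0x0c]=0xb0, mem[0x28]=0xa8, mem[0x27]=0x27

MEM[0x20,0x0c,0x28,0x27] = 1f b0 a8 27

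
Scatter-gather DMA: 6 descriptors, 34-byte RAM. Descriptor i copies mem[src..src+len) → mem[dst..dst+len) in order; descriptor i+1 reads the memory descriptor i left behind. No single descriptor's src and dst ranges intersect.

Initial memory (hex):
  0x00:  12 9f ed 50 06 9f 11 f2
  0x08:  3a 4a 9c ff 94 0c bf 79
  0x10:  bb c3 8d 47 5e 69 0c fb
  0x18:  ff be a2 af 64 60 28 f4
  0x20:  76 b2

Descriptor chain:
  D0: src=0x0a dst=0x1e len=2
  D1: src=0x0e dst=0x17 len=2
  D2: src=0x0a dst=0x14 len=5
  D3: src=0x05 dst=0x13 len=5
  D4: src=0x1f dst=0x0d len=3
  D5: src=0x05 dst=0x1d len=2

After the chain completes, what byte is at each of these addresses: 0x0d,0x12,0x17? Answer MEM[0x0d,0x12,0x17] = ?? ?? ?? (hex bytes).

D0: mem[0x1e..0x1f] <- [9c ff]
D1: mem[0x17..0x18] <- [bf 79]
D2: mem[0x14..0x18] <- [9c ff 94 0c bf]
D3: mem[0x13..0x17] <- [9f 11 f2 3a 4a]
D4: mem[0x0d..0x0f] <- [ff 76 b2]
D5: mem[0x1d..0x1e] <- [9f 11]
query mem[0x0d]=0xff, mem[0x12]=0x8d, mem[0x17]=0x4a

MEM[0x0d,0x12,0x17] = ff 8d 4a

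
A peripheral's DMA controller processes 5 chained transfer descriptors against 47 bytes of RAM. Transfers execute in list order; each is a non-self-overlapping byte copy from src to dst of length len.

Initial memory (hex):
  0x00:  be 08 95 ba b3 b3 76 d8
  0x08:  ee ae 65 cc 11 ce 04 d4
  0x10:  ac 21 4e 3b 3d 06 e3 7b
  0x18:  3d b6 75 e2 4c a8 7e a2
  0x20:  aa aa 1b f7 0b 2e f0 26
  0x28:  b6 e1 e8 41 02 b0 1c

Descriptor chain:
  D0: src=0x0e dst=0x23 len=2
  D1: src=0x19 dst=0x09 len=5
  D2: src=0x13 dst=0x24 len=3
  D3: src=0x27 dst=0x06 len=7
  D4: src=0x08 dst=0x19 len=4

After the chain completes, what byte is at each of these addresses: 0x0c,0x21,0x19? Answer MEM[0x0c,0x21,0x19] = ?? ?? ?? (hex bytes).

MEM[0x0c,0x21,0x19] = b0 aa e1

#0 dst[0x23+2] := {0x04,0xd4}
#1 dst[0x09+5] := {0xb6,0x75,0xe2,0x4c,0xa8}
#2 dst[0x24+3] := {0x3b,0x3d,0x06}
#3 dst[0x06+7] := {0x26,0xb6,0xe1,0xe8,0x41,0x02,0xb0}
#4 dst[0x19+4] := {0xe1,0xe8,0x41,0x02}
query mem[0x0c]=0xb0, mem[0x21]=0xaa, mem[0x19]=0xe1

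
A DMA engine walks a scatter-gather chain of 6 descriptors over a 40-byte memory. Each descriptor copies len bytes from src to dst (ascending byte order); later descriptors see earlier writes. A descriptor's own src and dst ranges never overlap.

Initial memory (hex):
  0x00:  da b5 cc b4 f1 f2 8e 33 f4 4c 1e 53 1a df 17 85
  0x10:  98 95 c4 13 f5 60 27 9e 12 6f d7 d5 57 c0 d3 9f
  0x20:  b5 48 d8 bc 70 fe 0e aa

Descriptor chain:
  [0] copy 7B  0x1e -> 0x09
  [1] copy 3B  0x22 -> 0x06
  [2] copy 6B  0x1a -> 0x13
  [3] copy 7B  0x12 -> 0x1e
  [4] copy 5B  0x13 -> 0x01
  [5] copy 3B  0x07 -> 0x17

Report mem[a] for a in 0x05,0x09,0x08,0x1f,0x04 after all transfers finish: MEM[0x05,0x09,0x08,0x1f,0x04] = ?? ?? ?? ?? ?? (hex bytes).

D0: mem[0x09..0x0f] <- [d3 9f b5 48 d8 bc 70]
D1: mem[0x06..0x08] <- [d8 bc 70]
D2: mem[0x13..0x18] <- [d7 d5 57 c0 d3 9f]
D3: mem[0x1e..0x24] <- [c4 d7 d5 57 c0 d3 9f]
D4: mem[0x01..0x05] <- [d7 d5 57 c0 d3]
D5: mem[0x17..0x19] <- [bc 70 d3]
query mem[0x05]=0xd3, mem[0x09]=0xd3, mem[0x08]=0x70, mem[0x1f]=0xd7, mem[0x04]=0xc0

MEM[0x05,0x09,0x08,0x1f,0x04] = d3 d3 70 d7 c0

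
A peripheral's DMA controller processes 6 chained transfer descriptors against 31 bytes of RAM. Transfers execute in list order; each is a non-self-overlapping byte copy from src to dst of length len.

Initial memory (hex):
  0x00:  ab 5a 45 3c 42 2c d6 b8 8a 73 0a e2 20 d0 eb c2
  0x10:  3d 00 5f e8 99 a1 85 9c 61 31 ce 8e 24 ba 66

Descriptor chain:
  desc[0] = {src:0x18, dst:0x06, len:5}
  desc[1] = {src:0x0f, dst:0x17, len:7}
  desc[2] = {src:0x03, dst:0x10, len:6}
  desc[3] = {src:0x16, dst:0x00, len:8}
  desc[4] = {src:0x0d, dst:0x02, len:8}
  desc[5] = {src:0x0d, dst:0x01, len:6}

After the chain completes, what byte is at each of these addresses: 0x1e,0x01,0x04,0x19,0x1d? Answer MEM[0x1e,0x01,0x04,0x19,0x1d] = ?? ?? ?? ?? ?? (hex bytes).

MEM[0x1e,0x01,0x04,0x19,0x1d] = 66 d0 3c 00 a1

  after D0: wrote 5B at 0x06 = 6131ce8e24
  after D1: wrote 7B at 0x17 = c23d005fe899a1
  after D2: wrote 6B at 0x10 = 3c422c6131ce
  after D3: wrote 8B at 0x00 = 85c23d005fe899a1
  after D4: wrote 8B at 0x02 = d0ebc23c422c6131
  after D5: wrote 6B at 0x01 = d0ebc23c422c
query mem[0x1e]=0x66, mem[0x01]=0xd0, mem[0x04]=0x3c, mem[0x19]=0x00, mem[0x1d]=0xa1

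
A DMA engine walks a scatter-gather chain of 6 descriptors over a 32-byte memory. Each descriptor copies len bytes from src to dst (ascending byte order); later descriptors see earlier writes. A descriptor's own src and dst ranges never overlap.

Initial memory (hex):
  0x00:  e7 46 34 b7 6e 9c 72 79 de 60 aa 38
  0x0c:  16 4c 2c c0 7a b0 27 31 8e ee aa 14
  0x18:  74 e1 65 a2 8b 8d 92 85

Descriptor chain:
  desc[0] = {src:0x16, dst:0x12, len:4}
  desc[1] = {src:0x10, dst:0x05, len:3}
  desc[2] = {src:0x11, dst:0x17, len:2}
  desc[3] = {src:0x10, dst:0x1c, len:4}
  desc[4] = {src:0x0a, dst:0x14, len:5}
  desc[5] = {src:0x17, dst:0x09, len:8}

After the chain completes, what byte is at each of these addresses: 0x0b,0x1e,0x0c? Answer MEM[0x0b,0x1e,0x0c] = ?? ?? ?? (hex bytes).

MEM[0x0b,0x1e,0x0c] = e1 aa 65

  after D0: wrote 4B at 0x12 = aa1474e1
  after D1: wrote 3B at 0x05 = 7ab0aa
  after D2: wrote 2B at 0x17 = b0aa
  after D3: wrote 4B at 0x1c = 7ab0aa14
  after D4: wrote 5B at 0x14 = aa38164c2c
  after D5: wrote 8B at 0x09 = 4c2ce165a27ab0aa
query mem[0x0b]=0xe1, mem[0x1e]=0xaa, mem[0x0c]=0x65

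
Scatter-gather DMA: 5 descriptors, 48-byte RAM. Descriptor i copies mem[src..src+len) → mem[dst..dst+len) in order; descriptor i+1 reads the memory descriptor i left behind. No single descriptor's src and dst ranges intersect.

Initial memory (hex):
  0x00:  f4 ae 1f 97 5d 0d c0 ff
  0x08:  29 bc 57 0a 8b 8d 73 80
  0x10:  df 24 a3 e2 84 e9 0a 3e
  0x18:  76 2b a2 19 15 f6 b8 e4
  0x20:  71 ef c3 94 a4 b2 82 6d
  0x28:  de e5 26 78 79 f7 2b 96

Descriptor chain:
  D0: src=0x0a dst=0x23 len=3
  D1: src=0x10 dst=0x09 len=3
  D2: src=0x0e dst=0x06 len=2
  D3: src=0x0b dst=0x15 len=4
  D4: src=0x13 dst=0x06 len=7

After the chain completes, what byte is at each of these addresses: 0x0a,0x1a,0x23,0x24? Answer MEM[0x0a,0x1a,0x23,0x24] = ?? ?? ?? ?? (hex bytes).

[0] 0x0a->0x23 len=3 : 57 0a 8b
[1] 0x10->0x09 len=3 : df 24 a3
[2] 0x0e->0x06 len=2 : 73 80
[3] 0x0b->0x15 len=4 : a3 8b 8d 73
[4] 0x13->0x06 len=7 : e2 84 a3 8b 8d 73 2b
query mem[0x0a]=0x8d, mem[0x1a]=0xa2, mem[0x23]=0x57, mem[0x24]=0x0a

MEM[0x0a,0x1a,0x23,0x24] = 8d a2 57 0a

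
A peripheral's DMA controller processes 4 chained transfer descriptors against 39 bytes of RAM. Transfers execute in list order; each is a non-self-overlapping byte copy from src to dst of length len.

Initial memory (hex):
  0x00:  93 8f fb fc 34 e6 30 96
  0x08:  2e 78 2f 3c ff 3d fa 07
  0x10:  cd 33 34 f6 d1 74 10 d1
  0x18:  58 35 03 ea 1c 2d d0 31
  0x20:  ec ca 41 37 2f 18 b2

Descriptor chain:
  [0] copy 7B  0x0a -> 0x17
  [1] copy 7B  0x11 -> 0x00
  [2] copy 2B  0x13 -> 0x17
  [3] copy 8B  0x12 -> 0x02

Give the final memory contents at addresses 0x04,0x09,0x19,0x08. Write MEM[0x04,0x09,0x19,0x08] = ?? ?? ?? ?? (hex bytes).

  after D0: wrote 7B at 0x17 = 2f3cff3dfa07cd
  after D1: wrote 7B at 0x00 = 3334f6d174102f
  after D2: wrote 2B at 0x17 = f6d1
  after D3: wrote 8B at 0x02 = 34f6d17410f6d1ff
query mem[0x04]=0xd1, mem[0x09]=0xff, mem[0x19]=0xff, mem[0x08]=0xd1

MEM[0x04,0x09,0x19,0x08] = d1 ff ff d1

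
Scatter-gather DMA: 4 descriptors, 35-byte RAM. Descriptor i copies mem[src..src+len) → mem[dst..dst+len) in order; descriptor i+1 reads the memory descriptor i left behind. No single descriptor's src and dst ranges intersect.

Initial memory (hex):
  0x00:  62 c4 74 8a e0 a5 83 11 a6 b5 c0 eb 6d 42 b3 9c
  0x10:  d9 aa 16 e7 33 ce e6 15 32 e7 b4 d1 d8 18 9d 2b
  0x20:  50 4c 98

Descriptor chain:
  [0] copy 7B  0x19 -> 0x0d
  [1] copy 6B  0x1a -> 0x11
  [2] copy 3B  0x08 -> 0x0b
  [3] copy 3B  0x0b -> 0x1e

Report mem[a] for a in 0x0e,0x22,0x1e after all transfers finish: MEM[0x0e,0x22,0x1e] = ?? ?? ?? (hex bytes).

MEM[0x0e,0x22,0x1e] = b4 98 a6

D0: mem[0x0d..0x13] <- [e7 b4 d1 d8 18 9d 2b]
D1: mem[0x11..0x16] <- [b4 d1 d8 18 9d 2b]
D2: mem[0x0b..0x0d] <- [a6 b5 c0]
D3: mem[0x1e..0x20] <- [a6 b5 c0]
query mem[0x0e]=0xb4, mem[0x22]=0x98, mem[0x1e]=0xa6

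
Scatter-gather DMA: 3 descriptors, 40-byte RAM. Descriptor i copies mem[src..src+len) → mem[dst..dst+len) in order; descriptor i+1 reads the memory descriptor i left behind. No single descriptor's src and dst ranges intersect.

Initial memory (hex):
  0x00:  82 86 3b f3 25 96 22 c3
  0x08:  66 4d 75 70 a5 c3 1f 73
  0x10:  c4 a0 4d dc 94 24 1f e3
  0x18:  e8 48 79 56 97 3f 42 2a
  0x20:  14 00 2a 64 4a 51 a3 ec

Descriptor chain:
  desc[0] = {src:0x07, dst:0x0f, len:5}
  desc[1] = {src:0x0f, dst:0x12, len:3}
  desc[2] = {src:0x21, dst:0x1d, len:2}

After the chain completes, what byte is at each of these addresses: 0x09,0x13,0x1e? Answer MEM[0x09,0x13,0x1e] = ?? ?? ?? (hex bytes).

MEM[0x09,0x13,0x1e] = 4d 66 2a

#0 dst[0x0f+5] := {0xc3,0x66,0x4d,0x75,0x70}
#1 dst[0x12+3] := {0xc3,0x66,0x4d}
#2 dst[0x1d+2] := {0x00,0x2a}
query mem[0x09]=0x4d, mem[0x13]=0x66, mem[0x1e]=0x2a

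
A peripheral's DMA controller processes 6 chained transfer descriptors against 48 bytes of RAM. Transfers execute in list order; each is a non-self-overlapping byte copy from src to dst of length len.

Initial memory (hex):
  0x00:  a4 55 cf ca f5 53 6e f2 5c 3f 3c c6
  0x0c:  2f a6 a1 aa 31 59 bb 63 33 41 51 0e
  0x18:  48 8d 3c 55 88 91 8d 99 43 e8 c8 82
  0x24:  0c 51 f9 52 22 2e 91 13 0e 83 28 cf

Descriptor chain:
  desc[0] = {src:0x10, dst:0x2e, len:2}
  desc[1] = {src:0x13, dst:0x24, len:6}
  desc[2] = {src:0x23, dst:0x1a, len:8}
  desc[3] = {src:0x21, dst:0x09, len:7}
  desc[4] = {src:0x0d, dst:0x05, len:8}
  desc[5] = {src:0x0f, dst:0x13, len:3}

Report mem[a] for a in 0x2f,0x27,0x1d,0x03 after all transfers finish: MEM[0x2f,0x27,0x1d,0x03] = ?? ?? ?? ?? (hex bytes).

MEM[0x2f,0x27,0x1d,0x03] = 59 51 41 ca

D0: mem[0x2e..0x2f] <- [31 59]
D1: mem[0x24..0x29] <- [63 33 41 51 0e 48]
D2: mem[0x1a..0x21] <- [82 63 33 41 51 0e 48 91]
D3: mem[0x09..0x0f] <- [91 c8 82 63 33 41 51]
D4: mem[0x05..0x0c] <- [33 41 51 31 59 bb 63 33]
D5: mem[0x13..0x15] <- [51 31 59]
query mem[0x2f]=0x59, mem[0x27]=0x51, mem[0x1d]=0x41, mem[0x03]=0xca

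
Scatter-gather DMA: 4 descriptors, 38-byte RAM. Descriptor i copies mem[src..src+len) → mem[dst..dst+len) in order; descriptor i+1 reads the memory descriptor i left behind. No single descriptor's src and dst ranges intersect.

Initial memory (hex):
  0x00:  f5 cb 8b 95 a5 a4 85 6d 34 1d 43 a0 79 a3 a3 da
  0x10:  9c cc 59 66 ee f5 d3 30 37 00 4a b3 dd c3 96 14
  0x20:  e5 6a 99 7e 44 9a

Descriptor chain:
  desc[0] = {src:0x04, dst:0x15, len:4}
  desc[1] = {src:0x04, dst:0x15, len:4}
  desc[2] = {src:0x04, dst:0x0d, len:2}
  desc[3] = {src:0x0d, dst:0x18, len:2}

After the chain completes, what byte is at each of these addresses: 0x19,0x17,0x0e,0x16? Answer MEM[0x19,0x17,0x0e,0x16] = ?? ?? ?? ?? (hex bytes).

D0: mem[0x15..0x18] <- [a5 a4 85 6d]
D1: mem[0x15..0x18] <- [a5 a4 85 6d]
D2: mem[0x0d..0x0e] <- [a5 a4]
D3: mem[0x18..0x19] <- [a5 a4]
query mem[0x19]=0xa4, mem[0x17]=0x85, mem[0x0e]=0xa4, mem[0x16]=0xa4

MEM[0x19,0x17,0x0e,0x16] = a4 85 a4 a4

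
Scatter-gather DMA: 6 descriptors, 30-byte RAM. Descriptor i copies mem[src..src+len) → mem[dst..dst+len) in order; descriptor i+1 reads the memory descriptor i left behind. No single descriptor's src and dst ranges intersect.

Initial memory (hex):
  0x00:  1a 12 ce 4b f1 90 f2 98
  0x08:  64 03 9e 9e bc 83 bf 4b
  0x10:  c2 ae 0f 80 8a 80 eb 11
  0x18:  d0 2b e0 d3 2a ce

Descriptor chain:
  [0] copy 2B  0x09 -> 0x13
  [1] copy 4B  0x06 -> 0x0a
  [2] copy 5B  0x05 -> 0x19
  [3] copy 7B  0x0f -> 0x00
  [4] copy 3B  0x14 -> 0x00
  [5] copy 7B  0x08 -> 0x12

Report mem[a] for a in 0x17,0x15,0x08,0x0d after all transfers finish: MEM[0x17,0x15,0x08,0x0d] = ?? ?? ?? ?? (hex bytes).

  after D0: wrote 2B at 0x13 = 039e
  after D1: wrote 4B at 0x0a = f2986403
  after D2: wrote 5B at 0x19 = 90f2986403
  after D3: wrote 7B at 0x00 = 4bc2ae0f039e80
  after D4: wrote 3B at 0x00 = 9e80eb
  after D5: wrote 7B at 0x12 = 6403f2986403bf
query mem[0x17]=0x03, mem[0x15]=0x98, mem[0x08]=0x64, mem[0x0d]=0x03

MEM[0x17,0x15,0x08,0x0d] = 03 98 64 03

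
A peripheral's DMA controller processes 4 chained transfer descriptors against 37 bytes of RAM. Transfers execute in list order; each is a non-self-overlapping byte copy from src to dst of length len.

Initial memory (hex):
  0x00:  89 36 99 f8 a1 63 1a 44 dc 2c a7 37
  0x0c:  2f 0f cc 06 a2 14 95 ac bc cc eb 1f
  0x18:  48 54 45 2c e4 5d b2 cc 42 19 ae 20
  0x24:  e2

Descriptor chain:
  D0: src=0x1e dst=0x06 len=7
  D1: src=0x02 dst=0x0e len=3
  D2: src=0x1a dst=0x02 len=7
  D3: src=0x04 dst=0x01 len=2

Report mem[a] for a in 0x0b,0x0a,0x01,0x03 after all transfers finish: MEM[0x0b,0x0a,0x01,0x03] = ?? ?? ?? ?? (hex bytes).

D0: mem[0x06..0x0c] <- [b2 cc 42 19 ae 20 e2]
D1: mem[0x0e..0x10] <- [99 f8 a1]
D2: mem[0x02..0x08] <- [45 2c e4 5d b2 cc 42]
D3: mem[0x01..0x02] <- [e4 5d]
query mem[0x0b]=0x20, mem[0x0a]=0xae, mem[0x01]=0xe4, mem[0x03]=0x2c

MEM[0x0b,0x0a,0x01,0x03] = 20 ae e4 2c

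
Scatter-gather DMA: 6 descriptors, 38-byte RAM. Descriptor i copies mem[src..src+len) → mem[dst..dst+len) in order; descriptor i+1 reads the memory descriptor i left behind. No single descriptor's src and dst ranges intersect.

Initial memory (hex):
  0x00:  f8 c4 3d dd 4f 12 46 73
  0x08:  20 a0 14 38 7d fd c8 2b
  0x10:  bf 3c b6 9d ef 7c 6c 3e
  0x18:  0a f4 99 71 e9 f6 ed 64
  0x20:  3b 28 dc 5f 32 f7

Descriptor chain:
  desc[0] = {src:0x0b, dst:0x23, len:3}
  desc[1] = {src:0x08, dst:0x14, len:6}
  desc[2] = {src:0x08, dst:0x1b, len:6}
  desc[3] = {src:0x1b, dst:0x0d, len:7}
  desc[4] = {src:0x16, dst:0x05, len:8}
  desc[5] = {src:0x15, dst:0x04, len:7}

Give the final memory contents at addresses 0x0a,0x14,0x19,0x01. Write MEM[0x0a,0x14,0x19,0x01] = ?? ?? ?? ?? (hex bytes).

MEM[0x0a,0x14,0x19,0x01] = 20 20 fd c4

#0 dst[0x23+3] := {0x38,0x7d,0xfd}
#1 dst[0x14+6] := {0x20,0xa0,0x14,0x38,0x7d,0xfd}
#2 dst[0x1b+6] := {0x20,0xa0,0x14,0x38,0x7d,0xfd}
#3 dst[0x0d+7] := {0x20,0xa0,0x14,0x38,0x7d,0xfd,0x28}
#4 dst[0x05+8] := {0x14,0x38,0x7d,0xfd,0x99,0x20,0xa0,0x14}
#5 dst[0x04+7] := {0xa0,0x14,0x38,0x7d,0xfd,0x99,0x20}
query mem[0x0a]=0x20, mem[0x14]=0x20, mem[0x19]=0xfd, mem[0x01]=0xc4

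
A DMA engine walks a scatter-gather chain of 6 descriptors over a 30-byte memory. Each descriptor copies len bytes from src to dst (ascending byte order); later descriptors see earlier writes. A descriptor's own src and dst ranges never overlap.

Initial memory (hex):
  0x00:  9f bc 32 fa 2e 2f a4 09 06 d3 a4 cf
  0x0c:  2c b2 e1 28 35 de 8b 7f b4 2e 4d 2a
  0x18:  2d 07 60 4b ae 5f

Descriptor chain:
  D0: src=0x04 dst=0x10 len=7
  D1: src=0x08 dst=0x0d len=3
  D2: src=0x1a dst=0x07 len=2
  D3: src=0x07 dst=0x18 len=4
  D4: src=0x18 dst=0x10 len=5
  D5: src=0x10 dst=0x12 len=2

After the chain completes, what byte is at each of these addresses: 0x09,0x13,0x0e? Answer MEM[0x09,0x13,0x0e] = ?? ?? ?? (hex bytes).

MEM[0x09,0x13,0x0e] = d3 4b d3

#0 dst[0x10+7] := {0x2e,0x2f,0xa4,0x09,0x06,0xd3,0xa4}
#1 dst[0x0d+3] := {0x06,0xd3,0xa4}
#2 dst[0x07+2] := {0x60,0x4b}
#3 dst[0x18+4] := {0x60,0x4b,0xd3,0xa4}
#4 dst[0x10+5] := {0x60,0x4b,0xd3,0xa4,0xae}
#5 dst[0x12+2] := {0x60,0x4b}
query mem[0x09]=0xd3, mem[0x13]=0x4b, mem[0x0e]=0xd3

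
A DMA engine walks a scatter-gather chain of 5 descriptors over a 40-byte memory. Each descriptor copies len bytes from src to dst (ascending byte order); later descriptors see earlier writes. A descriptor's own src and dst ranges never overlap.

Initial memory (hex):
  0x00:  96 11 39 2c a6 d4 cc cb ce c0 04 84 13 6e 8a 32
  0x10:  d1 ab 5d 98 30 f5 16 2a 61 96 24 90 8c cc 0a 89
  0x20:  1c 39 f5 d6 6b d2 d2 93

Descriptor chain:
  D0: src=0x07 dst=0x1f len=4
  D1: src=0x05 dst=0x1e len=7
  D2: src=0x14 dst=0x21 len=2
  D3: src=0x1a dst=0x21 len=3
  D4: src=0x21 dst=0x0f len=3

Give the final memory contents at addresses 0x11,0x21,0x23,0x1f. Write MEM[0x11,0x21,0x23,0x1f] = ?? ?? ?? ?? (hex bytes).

MEM[0x11,0x21,0x23,0x1f] = 8c 24 8c cc

[0] 0x07->0x1f len=4 : cb ce c0 04
[1] 0x05->0x1e len=7 : d4 cc cb ce c0 04 84
[2] 0x14->0x21 len=2 : 30 f5
[3] 0x1a->0x21 len=3 : 24 90 8c
[4] 0x21->0x0f len=3 : 24 90 8c
query mem[0x11]=0x8c, mem[0x21]=0x24, mem[0x23]=0x8c, mem[0x1f]=0xcc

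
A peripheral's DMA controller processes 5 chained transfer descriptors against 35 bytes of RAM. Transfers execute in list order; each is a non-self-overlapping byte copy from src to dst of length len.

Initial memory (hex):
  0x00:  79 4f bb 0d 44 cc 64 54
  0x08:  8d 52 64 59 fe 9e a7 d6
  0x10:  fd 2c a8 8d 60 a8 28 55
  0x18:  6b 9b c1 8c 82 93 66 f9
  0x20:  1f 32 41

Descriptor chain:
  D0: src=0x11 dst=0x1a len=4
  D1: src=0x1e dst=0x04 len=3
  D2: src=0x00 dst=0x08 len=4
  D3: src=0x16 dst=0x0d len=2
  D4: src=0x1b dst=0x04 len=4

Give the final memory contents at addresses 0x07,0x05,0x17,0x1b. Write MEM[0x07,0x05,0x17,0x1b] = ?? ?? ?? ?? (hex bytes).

  after D0: wrote 4B at 0x1a = 2ca88d60
  after D1: wrote 3B at 0x04 = 66f91f
  after D2: wrote 4B at 0x08 = 794fbb0d
  after D3: wrote 2B at 0x0d = 2855
  after D4: wrote 4B at 0x04 = a88d6066
query mem[0x07]=0x66, mem[0x05]=0x8d, mem[0x17]=0x55, mem[0x1b]=0xa8

MEM[0x07,0x05,0x17,0x1b] = 66 8d 55 a8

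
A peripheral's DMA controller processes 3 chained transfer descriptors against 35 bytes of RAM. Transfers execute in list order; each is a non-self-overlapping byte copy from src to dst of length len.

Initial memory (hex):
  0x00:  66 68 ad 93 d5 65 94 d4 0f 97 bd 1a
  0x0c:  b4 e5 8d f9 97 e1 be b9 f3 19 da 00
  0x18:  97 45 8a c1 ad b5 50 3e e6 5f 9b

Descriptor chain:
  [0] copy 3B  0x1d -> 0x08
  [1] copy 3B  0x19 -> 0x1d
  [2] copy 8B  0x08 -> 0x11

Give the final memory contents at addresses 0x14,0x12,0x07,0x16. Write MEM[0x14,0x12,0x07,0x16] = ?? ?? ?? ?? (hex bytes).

#0 dst[0x08+3] := {0xb5,0x50,0x3e}
#1 dst[0x1d+3] := {0x45,0x8a,0xc1}
#2 dst[0x11+8] := {0xb5,0x50,0x3e,0x1a,0xb4,0xe5,0x8d,0xf9}
query mem[0x14]=0x1a, mem[0x12]=0x50, mem[0x07]=0xd4, mem[0x16]=0xe5

MEM[0x14,0x12,0x07,0x16] = 1a 50 d4 e5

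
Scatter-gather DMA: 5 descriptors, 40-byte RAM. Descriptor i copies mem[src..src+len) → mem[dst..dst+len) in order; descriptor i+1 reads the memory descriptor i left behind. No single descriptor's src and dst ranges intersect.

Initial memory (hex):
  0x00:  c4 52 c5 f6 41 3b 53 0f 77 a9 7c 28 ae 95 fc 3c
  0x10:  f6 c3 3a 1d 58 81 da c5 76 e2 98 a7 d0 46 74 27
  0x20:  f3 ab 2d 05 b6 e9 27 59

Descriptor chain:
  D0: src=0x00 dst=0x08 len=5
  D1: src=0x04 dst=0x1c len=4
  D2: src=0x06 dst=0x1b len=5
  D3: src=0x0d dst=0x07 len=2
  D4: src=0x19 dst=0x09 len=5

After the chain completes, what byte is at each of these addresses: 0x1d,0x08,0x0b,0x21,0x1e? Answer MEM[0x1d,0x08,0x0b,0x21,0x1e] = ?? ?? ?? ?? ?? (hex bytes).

MEM[0x1d,0x08,0x0b,0x21,0x1e] = c4 fc 53 ab 52

  after D0: wrote 5B at 0x08 = c452c5f641
  after D1: wrote 4B at 0x1c = 413b530f
  after D2: wrote 5B at 0x1b = 530fc452c5
  after D3: wrote 2B at 0x07 = 95fc
  after D4: wrote 5B at 0x09 = e298530fc4
query mem[0x1d]=0xc4, mem[0x08]=0xfc, mem[0x0b]=0x53, mem[0x21]=0xab, mem[0x1e]=0x52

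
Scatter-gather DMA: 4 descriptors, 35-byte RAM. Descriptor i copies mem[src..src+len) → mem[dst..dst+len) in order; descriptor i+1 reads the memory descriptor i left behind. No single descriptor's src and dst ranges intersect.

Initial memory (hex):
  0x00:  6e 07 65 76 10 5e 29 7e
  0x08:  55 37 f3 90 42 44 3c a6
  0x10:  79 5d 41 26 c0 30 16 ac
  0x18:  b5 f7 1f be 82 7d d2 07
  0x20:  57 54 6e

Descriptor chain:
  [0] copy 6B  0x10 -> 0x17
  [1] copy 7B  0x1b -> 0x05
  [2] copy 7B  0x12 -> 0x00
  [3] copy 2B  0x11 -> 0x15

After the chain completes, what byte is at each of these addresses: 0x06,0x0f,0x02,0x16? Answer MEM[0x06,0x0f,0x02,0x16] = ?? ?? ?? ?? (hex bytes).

MEM[0x06,0x0f,0x02,0x16] = 5d a6 c0 41

#0 dst[0x17+6] := {0x79,0x5d,0x41,0x26,0xc0,0x30}
#1 dst[0x05+7] := {0xc0,0x30,0x7d,0xd2,0x07,0x57,0x54}
#2 dst[0x00+7] := {0x41,0x26,0xc0,0x30,0x16,0x79,0x5d}
#3 dst[0x15+2] := {0x5d,0x41}
query mem[0x06]=0x5d, mem[0x0f]=0xa6, mem[0x02]=0xc0, mem[0x16]=0x41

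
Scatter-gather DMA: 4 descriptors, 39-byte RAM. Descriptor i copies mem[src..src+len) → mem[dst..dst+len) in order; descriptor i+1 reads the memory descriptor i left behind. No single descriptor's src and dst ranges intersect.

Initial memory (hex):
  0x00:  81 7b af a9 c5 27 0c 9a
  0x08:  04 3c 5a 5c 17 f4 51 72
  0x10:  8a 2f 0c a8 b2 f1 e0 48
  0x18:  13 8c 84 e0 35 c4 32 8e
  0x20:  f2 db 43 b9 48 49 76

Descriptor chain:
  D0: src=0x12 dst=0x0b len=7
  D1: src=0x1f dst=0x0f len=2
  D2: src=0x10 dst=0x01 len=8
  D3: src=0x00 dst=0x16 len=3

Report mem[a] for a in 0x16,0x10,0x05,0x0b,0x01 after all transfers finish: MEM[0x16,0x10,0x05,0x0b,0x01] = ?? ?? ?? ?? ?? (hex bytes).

  after D0: wrote 7B at 0x0b = 0ca8b2f1e04813
  after D1: wrote 2B at 0x0f = 8ef2
  after D2: wrote 8B at 0x01 = f2130ca8b2f1e048
  after D3: wrote 3B at 0x16 = 81f213
query mem[0x16]=0x81, mem[0x10]=0xf2, mem[0x05]=0xb2, mem[0x0b]=0x0c, mem[0x01]=0xf2

MEM[0x16,0x10,0x05,0x0b,0x01] = 81 f2 b2 0c f2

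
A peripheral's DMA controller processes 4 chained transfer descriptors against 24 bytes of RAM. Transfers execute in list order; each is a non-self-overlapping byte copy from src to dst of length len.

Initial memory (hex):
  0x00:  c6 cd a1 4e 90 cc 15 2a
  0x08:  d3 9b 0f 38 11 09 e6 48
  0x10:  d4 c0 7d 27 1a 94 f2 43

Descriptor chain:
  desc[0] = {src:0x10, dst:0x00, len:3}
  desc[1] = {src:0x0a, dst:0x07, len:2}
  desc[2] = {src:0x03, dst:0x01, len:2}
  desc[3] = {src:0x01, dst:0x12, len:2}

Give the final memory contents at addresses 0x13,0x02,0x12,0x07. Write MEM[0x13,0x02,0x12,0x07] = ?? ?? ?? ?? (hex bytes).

MEM[0x13,0x02,0x12,0x07] = 90 90 4e 0f

D0: mem[0x00..0x02] <- [d4 c0 7d]
D1: mem[0x07..0x08] <- [0f 38]
D2: mem[0x01..0x02] <- [4e 90]
D3: mem[0x12..0x13] <- [4e 90]
query mem[0x13]=0x90, mem[0x02]=0x90, mem[0x12]=0x4e, mem[0x07]=0x0f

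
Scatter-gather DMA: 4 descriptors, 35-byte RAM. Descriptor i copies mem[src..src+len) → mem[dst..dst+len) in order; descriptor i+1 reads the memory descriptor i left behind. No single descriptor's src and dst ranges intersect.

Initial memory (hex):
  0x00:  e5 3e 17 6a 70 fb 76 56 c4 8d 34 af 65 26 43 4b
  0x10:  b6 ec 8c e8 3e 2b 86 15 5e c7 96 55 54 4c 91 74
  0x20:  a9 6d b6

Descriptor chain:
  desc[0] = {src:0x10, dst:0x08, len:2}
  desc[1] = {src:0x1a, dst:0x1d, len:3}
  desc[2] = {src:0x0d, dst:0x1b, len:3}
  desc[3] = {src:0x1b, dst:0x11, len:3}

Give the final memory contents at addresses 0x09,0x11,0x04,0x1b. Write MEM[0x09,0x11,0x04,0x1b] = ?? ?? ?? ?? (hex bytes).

D0: mem[0x08..0x09] <- [b6 ec]
D1: mem[0x1d..0x1f] <- [96 55 54]
D2: mem[0x1b..0x1d] <- [26 43 4b]
D3: mem[0x11..0x13] <- [26 43 4b]
query mem[0x09]=0xec, mem[0x11]=0x26, mem[0x04]=0x70, mem[0x1b]=0x26

MEM[0x09,0x11,0x04,0x1b] = ec 26 70 26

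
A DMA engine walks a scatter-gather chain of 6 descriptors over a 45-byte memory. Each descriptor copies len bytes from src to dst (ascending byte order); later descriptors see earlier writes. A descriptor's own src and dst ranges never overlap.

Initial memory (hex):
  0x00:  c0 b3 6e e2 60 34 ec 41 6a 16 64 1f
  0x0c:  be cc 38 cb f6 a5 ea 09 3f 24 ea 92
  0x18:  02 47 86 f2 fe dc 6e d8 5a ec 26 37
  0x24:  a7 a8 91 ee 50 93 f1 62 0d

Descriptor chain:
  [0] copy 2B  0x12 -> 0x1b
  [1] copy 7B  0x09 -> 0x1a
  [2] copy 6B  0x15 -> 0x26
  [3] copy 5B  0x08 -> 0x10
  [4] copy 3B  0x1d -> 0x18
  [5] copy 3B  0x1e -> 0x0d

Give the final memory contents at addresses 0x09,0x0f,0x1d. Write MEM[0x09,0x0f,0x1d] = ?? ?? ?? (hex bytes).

MEM[0x09,0x0f,0x1d] = 16 cb be

#0 dst[0x1b+2] := {0xea,0x09}
#1 dst[0x1a+7] := {0x16,0x64,0x1f,0xbe,0xcc,0x38,0xcb}
#2 dst[0x26+6] := {0x24,0xea,0x92,0x02,0x47,0x16}
#3 dst[0x10+5] := {0x6a,0x16,0x64,0x1f,0xbe}
#4 dst[0x18+3] := {0xbe,0xcc,0x38}
#5 dst[0x0d+3] := {0xcc,0x38,0xcb}
query mem[0x09]=0x16, mem[0x0f]=0xcb, mem[0x1d]=0xbe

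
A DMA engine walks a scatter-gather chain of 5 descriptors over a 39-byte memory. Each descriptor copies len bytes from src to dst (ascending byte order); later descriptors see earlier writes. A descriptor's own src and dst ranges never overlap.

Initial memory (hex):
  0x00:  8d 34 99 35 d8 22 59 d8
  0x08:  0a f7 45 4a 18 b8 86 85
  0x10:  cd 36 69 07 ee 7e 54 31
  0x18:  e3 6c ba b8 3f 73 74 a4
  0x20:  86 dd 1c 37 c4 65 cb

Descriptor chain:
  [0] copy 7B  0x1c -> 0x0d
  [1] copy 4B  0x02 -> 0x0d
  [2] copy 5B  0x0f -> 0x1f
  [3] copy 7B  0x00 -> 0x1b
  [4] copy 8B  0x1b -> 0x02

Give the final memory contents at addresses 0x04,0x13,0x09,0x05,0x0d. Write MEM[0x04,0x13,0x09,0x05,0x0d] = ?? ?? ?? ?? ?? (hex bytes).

MEM[0x04,0x13,0x09,0x05,0x0d] = 99 1c dd 35 99

  after D0: wrote 7B at 0x0d = 3f7374a486dd1c
  after D1: wrote 4B at 0x0d = 9935d822
  after D2: wrote 5B at 0x1f = d82286dd1c
  after D3: wrote 7B at 0x1b = 8d349935d82259
  after D4: wrote 8B at 0x02 = 8d349935d82259dd
query mem[0x04]=0x99, mem[0x13]=0x1c, mem[0x09]=0xdd, mem[0x05]=0x35, mem[0x0d]=0x99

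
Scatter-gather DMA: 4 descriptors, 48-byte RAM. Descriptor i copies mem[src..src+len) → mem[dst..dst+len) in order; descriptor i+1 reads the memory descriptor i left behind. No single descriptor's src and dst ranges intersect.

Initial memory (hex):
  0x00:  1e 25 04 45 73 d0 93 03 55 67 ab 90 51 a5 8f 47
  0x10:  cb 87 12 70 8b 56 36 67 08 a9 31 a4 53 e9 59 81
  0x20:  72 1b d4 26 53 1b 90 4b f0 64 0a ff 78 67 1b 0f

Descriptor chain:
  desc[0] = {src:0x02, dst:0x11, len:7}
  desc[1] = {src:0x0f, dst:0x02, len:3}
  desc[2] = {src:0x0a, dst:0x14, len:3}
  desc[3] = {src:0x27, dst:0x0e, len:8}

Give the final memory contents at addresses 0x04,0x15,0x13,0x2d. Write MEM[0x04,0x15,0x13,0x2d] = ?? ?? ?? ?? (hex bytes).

[0] 0x02->0x11 len=7 : 04 45 73 d0 93 03 55
[1] 0x0f->0x02 len=3 : 47 cb 04
[2] 0x0a->0x14 len=3 : ab 90 51
[3] 0x27->0x0e len=8 : 4b f0 64 0a ff 78 67 1b
query mem[0x04]=0x04, mem[0x15]=0x1b, mem[0x13]=0x78, mem[0x2d]=0x67

MEM[0x04,0x15,0x13,0x2d] = 04 1b 78 67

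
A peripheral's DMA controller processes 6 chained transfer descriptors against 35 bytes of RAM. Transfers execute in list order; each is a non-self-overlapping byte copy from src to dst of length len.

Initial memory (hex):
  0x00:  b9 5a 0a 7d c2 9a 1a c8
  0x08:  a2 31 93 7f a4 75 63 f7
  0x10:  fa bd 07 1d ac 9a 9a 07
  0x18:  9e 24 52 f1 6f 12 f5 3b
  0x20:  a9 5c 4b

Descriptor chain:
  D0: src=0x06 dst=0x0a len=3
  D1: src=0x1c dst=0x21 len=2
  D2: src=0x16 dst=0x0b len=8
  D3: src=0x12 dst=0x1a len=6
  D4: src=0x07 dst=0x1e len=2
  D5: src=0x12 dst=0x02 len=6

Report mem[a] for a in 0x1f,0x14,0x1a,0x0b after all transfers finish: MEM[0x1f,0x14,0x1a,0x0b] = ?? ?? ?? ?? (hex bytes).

MEM[0x1f,0x14,0x1a,0x0b] = a2 ac 12 9a

  after D0: wrote 3B at 0x0a = 1ac8a2
  after D1: wrote 2B at 0x21 = 6f12
  after D2: wrote 8B at 0x0b = 9a079e2452f16f12
  after D3: wrote 6B at 0x1a = 121dac9a9a07
  after D4: wrote 2B at 0x1e = c8a2
  after D5: wrote 6B at 0x02 = 121dac9a9a07
query mem[0x1f]=0xa2, mem[0x14]=0xac, mem[0x1a]=0x12, mem[0x0b]=0x9a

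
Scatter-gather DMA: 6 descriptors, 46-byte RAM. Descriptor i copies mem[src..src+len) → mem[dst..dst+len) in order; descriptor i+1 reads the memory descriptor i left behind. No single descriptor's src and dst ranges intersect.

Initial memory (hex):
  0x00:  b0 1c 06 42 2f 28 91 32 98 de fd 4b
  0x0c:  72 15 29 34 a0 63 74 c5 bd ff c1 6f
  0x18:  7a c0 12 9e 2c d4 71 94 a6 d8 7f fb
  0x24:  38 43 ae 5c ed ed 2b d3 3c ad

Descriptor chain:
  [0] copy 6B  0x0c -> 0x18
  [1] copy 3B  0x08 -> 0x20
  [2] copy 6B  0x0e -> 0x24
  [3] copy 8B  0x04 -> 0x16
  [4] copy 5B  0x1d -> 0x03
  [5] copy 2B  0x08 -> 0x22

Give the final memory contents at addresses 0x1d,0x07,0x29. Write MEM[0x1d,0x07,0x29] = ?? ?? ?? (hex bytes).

  after D0: wrote 6B at 0x18 = 72152934a063
  after D1: wrote 3B at 0x20 = 98defd
  after D2: wrote 6B at 0x24 = 2934a06374c5
  after D3: wrote 8B at 0x16 = 2f28913298defd4b
  after D4: wrote 5B at 0x03 = 4b719498de
  after D5: wrote 2B at 0x22 = 98de
query mem[0x1d]=0x4b, mem[0x07]=0xde, mem[0x29]=0xc5

MEM[0x1d,0x07,0x29] = 4b de c5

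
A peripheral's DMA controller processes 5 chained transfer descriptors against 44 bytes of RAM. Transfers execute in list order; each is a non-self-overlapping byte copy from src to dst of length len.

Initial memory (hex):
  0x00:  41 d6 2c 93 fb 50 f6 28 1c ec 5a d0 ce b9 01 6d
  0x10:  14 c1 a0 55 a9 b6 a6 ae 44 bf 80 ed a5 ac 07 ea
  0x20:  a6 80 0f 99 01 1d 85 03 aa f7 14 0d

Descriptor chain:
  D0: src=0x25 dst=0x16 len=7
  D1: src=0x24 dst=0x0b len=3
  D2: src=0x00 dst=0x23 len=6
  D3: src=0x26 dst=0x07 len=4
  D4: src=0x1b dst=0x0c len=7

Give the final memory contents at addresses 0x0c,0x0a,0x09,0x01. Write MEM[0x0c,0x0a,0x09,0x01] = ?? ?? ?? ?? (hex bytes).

#0 dst[0x16+7] := {0x1d,0x85,0x03,0xaa,0xf7,0x14,0x0d}
#1 dst[0x0b+3] := {0x01,0x1d,0x85}
#2 dst[0x23+6] := {0x41,0xd6,0x2c,0x93,0xfb,0x50}
#3 dst[0x07+4] := {0x93,0xfb,0x50,0xf7}
#4 dst[0x0c+7] := {0x14,0x0d,0xac,0x07,0xea,0xa6,0x80}
query mem[0x0c]=0x14, mem[0x0a]=0xf7, mem[0x09]=0x50, mem[0x01]=0xd6

MEM[0x0c,0x0a,0x09,0x01] = 14 f7 50 d6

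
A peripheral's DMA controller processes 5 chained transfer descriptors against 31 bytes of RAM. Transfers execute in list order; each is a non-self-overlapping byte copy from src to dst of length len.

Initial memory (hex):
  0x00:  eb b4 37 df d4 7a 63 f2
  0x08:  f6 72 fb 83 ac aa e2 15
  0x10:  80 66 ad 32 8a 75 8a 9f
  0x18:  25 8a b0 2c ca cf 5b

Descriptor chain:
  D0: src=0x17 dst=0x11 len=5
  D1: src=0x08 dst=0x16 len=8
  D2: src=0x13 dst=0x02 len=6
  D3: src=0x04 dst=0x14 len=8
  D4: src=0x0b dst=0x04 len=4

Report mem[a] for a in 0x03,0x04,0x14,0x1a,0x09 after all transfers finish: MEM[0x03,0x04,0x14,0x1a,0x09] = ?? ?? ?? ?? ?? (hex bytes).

MEM[0x03,0x04,0x14,0x1a,0x09] = b0 83 2c fb 72

D0: mem[0x11..0x15] <- [9f 25 8a b0 2c]
D1: mem[0x16..0x1d] <- [f6 72 fb 83 ac aa e2 15]
D2: mem[0x02..0x07] <- [8a b0 2c f6 72 fb]
D3: mem[0x14..0x1b] <- [2c f6 72 fb f6 72 fb 83]
D4: mem[0x04..0x07] <- [83 ac aa e2]
query mem[0x03]=0xb0, mem[0x04]=0x83, mem[0x14]=0x2c, mem[0x1a]=0xfb, mem[0x09]=0x72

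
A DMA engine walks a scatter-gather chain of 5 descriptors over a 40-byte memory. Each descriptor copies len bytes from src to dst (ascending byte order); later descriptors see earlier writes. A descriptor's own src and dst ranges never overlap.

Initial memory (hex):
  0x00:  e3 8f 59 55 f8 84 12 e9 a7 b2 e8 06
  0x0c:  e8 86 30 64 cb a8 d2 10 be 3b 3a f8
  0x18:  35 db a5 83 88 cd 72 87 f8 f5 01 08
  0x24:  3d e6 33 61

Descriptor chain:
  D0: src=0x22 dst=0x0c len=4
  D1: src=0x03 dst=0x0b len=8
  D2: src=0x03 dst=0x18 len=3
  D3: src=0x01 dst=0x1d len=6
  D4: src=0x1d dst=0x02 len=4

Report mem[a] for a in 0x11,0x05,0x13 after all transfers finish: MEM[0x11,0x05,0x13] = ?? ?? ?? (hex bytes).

D0: mem[0x0c..0x0f] <- [01 08 3d e6]
D1: mem[0x0b..0x12] <- [55 f8 84 12 e9 a7 b2 e8]
D2: mem[0x18..0x1a] <- [55 f8 84]
D3: mem[0x1d..0x22] <- [8f 59 55 f8 84 12]
D4: mem[0x02..0x05] <- [8f 59 55 f8]
query mem[0x11]=0xb2, mem[0x05]=0xf8, mem[0x13]=0x10

MEM[0x11,0x05,0x13] = b2 f8 10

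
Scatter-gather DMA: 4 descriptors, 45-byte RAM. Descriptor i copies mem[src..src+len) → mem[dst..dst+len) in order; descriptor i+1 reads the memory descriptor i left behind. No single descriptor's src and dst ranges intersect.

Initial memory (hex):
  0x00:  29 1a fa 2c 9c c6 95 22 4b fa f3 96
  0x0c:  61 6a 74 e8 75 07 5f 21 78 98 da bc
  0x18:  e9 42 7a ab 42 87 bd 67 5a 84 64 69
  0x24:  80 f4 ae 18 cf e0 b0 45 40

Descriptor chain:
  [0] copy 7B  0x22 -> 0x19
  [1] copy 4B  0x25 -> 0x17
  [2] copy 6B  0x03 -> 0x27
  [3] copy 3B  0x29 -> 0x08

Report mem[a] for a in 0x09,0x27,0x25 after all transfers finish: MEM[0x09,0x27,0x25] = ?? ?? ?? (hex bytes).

MEM[0x09,0x27,0x25] = 95 2c f4

[0] 0x22->0x19 len=7 : 64 69 80 f4 ae 18 cf
[1] 0x25->0x17 len=4 : f4 ae 18 cf
[2] 0x03->0x27 len=6 : 2c 9c c6 95 22 4b
[3] 0x29->0x08 len=3 : c6 95 22
query mem[0x09]=0x95, mem[0x27]=0x2c, mem[0x25]=0xf4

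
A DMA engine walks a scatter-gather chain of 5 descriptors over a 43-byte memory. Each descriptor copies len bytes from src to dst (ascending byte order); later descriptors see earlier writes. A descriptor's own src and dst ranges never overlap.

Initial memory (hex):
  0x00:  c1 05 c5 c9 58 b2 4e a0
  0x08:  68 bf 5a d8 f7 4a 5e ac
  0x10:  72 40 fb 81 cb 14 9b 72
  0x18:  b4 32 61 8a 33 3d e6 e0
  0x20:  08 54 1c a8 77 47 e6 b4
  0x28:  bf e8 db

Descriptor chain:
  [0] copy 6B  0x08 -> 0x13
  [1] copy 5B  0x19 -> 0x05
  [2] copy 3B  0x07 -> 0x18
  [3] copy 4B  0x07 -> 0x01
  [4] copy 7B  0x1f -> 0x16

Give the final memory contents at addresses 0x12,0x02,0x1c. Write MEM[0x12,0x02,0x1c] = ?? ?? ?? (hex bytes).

MEM[0x12,0x02,0x1c] = fb 33 47

  after D0: wrote 6B at 0x13 = 68bf5ad8f74a
  after D1: wrote 5B at 0x05 = 32618a333d
  after D2: wrote 3B at 0x18 = 8a333d
  after D3: wrote 4B at 0x01 = 8a333d5a
  after D4: wrote 7B at 0x16 = e008541ca87747
query mem[0x12]=0xfb, mem[0x02]=0x33, mem[0x1c]=0x47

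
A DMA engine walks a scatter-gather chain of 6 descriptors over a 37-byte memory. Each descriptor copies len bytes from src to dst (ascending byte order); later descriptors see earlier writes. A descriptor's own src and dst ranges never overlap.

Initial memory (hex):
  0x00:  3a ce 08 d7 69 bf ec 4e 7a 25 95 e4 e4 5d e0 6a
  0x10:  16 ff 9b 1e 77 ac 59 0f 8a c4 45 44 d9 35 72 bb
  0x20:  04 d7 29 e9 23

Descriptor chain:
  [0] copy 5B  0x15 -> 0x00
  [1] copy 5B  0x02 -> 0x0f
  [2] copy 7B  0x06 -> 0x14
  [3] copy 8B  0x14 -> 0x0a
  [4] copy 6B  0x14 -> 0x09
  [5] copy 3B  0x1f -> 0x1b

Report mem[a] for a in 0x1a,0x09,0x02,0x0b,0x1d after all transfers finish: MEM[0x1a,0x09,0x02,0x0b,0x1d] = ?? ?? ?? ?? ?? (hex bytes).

#0 dst[0x00+5] := {0xac,0x59,0x0f,0x8a,0xc4}
#1 dst[0x0f+5] := {0x0f,0x8a,0xc4,0xbf,0xec}
#2 dst[0x14+7] := {0xec,0x4e,0x7a,0x25,0x95,0xe4,0xe4}
#3 dst[0x0a+8] := {0xec,0x4e,0x7a,0x25,0x95,0xe4,0xe4,0x44}
#4 dst[0x09+6] := {0xec,0x4e,0x7a,0x25,0x95,0xe4}
#5 dst[0x1b+3] := {0xbb,0x04,0xd7}
query mem[0x1a]=0xe4, mem[0x09]=0xec, mem[0x02]=0x0f, mem[0x0b]=0x7a, mem[0x1d]=0xd7

MEM[0x1a,0x09,0x02,0x0b,0x1d] = e4 ec 0f 7a d7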